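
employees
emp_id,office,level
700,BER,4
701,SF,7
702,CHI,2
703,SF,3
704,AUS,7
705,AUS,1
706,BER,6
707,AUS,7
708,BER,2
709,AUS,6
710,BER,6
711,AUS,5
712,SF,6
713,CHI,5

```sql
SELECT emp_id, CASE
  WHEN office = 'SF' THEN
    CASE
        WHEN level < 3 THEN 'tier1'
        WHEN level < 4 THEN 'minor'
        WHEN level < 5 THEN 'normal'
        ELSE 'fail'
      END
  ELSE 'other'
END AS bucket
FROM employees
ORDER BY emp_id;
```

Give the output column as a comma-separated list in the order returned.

emp_id=700: office='BER' → outer ELSE → other
emp_id=701: office='SF' → inner[ELSE] → fail
emp_id=702: office='CHI' → outer ELSE → other
emp_id=703: office='SF' → inner[level < 4] → minor
emp_id=704: office='AUS' → outer ELSE → other
emp_id=705: office='AUS' → outer ELSE → other
emp_id=706: office='BER' → outer ELSE → other
emp_id=707: office='AUS' → outer ELSE → other
emp_id=708: office='BER' → outer ELSE → other
emp_id=709: office='AUS' → outer ELSE → other
emp_id=710: office='BER' → outer ELSE → other
emp_id=711: office='AUS' → outer ELSE → other
emp_id=712: office='SF' → inner[ELSE] → fail
emp_id=713: office='CHI' → outer ELSE → other

other, fail, other, minor, other, other, other, other, other, other, other, other, fail, other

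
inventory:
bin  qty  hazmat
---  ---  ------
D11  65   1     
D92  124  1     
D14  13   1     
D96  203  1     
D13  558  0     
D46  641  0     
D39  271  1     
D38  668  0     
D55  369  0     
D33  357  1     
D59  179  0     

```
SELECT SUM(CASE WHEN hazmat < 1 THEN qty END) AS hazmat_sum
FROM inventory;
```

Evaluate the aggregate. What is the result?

bin=D11: ✗
bin=D92: ✗
bin=D14: ✗
bin=D96: ✗
bin=D13: ✓ → 558
bin=D46: ✓ → 641
bin=D39: ✗
bin=D38: ✓ → 668
bin=D55: ✓ → 369
bin=D33: ✗
bin=D59: ✓ → 179
hazmat_sum = 558 + 641 + 668 + 369 + 179 = 2415

2415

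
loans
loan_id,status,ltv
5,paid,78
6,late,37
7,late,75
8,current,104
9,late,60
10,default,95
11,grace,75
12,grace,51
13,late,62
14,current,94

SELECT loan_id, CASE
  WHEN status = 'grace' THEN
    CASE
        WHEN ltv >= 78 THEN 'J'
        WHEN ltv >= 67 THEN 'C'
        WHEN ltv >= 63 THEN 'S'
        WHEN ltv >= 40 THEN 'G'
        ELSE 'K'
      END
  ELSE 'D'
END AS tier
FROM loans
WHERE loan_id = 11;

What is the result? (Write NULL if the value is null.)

loan_id = 11: status=grace, ltv=75.
status='grace' → inner[ltv >= 67] → C

C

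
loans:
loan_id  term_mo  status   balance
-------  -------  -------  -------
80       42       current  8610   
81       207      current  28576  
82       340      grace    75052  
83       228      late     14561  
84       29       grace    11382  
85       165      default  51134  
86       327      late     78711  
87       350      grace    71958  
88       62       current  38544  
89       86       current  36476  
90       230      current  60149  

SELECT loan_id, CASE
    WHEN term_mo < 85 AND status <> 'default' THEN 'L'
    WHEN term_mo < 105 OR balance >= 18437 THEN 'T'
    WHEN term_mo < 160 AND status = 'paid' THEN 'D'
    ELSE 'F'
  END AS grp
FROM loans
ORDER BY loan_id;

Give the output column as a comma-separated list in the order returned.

loan_id=80: term_mo < 85 AND status <> 'default' → L
loan_id=81: term_mo < 105 OR balance >= 18437 → T
loan_id=82: term_mo < 105 OR balance >= 18437 → T
loan_id=83: ELSE → F
loan_id=84: term_mo < 85 AND status <> 'default' → L
loan_id=85: term_mo < 105 OR balance >= 18437 → T
loan_id=86: term_mo < 105 OR balance >= 18437 → T
loan_id=87: term_mo < 105 OR balance >= 18437 → T
loan_id=88: term_mo < 85 AND status <> 'default' → L
loan_id=89: term_mo < 105 OR balance >= 18437 → T
loan_id=90: term_mo < 105 OR balance >= 18437 → T

L, T, T, F, L, T, T, T, L, T, T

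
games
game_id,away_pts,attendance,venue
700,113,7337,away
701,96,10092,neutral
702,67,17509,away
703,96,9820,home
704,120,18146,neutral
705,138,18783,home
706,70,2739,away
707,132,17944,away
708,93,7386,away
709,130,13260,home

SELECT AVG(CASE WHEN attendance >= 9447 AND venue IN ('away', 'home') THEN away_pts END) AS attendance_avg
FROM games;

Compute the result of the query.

112.6

game_id=700: ✗
game_id=701: ✗
game_id=702: ✓ → 67
game_id=703: ✓ → 96
game_id=704: ✗
game_id=705: ✓ → 138
game_id=706: ✗
game_id=707: ✓ → 132
game_id=708: ✗
game_id=709: ✓ → 130
attendance_avg = (67 + 96 + 138 + 132 + 130) / 5 = 112.6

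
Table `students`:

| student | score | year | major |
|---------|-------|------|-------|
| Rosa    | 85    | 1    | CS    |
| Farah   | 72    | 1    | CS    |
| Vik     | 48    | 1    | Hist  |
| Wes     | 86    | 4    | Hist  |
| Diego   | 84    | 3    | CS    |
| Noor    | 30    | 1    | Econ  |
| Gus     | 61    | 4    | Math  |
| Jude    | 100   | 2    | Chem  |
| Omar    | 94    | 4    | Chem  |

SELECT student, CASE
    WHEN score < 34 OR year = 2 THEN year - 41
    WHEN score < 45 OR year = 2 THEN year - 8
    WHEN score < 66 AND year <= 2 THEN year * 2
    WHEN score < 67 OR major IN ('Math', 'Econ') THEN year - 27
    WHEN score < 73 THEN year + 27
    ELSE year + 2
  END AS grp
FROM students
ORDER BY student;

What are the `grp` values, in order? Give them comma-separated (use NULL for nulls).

5, 28, -23, -39, -40, 6, 3, 2, 6

student=Diego: ELSE → 5
student=Farah: score < 73 → 28
student=Gus: score < 67 OR major IN ('Math', 'Econ') → -23
student=Jude: score < 34 OR year = 2 → -39
student=Noor: score < 34 OR year = 2 → -40
student=Omar: ELSE → 6
student=Rosa: ELSE → 3
student=Vik: score < 66 AND year <= 2 → 2
student=Wes: ELSE → 6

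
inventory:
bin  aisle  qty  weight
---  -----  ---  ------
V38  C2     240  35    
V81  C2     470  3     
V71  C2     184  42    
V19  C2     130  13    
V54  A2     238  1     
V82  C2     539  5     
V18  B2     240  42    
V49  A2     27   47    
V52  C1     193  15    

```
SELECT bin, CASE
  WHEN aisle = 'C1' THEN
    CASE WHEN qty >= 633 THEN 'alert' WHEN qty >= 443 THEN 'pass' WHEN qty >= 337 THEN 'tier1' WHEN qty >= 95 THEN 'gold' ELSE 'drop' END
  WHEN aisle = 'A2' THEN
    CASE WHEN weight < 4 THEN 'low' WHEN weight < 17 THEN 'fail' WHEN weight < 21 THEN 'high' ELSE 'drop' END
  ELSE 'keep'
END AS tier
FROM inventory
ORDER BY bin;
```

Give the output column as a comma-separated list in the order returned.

bin=V18: aisle='B2' → outer ELSE → keep
bin=V19: aisle='C2' → outer ELSE → keep
bin=V38: aisle='C2' → outer ELSE → keep
bin=V49: aisle='A2' → inner[ELSE] → drop
bin=V52: aisle='C1' → inner[qty >= 95] → gold
bin=V54: aisle='A2' → inner[weight < 4] → low
bin=V71: aisle='C2' → outer ELSE → keep
bin=V81: aisle='C2' → outer ELSE → keep
bin=V82: aisle='C2' → outer ELSE → keep

keep, keep, keep, drop, gold, low, keep, keep, keep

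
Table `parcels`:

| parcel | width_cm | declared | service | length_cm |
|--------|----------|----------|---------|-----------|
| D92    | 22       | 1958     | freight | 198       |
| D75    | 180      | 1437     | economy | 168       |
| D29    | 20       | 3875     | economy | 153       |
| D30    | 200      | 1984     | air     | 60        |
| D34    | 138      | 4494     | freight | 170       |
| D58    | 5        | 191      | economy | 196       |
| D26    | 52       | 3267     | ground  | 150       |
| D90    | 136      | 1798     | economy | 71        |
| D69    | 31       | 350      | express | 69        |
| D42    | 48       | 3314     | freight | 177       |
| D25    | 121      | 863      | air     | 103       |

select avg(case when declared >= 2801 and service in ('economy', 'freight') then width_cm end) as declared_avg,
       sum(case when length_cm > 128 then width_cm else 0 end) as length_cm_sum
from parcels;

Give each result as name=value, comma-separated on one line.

declared_avg=68.6666666667, length_cm_sum=465

[declared_avg: declared >= 2801 and service in ('economy', 'freight')]
parcel=D92: ✗
parcel=D75: ✗
parcel=D29: ✓ → 20
parcel=D30: ✗
parcel=D34: ✓ → 138
parcel=D58: ✗
parcel=D26: ✗
parcel=D90: ✗
parcel=D69: ✗
parcel=D42: ✓ → 48
parcel=D25: ✗
declared_avg = (20 + 138 + 48) / 3 = 68.6666666667
—
[length_cm_sum: length_cm > 128]
parcel=D92: ✓ → 22
parcel=D75: ✓ → 180
parcel=D29: ✓ → 20
parcel=D30: ✗
parcel=D34: ✓ → 138
parcel=D58: ✓ → 5
parcel=D26: ✓ → 52
parcel=D90: ✗
parcel=D69: ✗
parcel=D42: ✓ → 48
parcel=D25: ✗
length_cm_sum = 22 + 180 + 20 + 138 + 5 + 52 + 48 = 465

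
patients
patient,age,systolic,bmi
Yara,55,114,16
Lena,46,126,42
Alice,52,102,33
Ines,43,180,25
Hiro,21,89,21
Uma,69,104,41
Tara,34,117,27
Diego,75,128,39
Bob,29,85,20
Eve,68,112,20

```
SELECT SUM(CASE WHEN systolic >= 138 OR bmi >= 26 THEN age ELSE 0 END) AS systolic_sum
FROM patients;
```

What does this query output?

319

patient=Yara: ✗
patient=Lena: ✓ → 46
patient=Alice: ✓ → 52
patient=Ines: ✓ → 43
patient=Hiro: ✗
patient=Uma: ✓ → 69
patient=Tara: ✓ → 34
patient=Diego: ✓ → 75
patient=Bob: ✗
patient=Eve: ✗
systolic_sum = 46 + 52 + 43 + 69 + 34 + 75 = 319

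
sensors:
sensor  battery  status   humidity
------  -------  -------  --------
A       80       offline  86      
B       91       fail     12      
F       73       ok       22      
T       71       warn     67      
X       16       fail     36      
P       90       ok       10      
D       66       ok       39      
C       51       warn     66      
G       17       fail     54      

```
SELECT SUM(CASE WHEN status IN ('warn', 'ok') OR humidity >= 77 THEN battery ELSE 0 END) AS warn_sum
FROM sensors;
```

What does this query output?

sensor=A: ✓ → 80
sensor=B: ✗
sensor=F: ✓ → 73
sensor=T: ✓ → 71
sensor=X: ✗
sensor=P: ✓ → 90
sensor=D: ✓ → 66
sensor=C: ✓ → 51
sensor=G: ✗
warn_sum = 80 + 73 + 71 + 90 + 66 + 51 = 431

431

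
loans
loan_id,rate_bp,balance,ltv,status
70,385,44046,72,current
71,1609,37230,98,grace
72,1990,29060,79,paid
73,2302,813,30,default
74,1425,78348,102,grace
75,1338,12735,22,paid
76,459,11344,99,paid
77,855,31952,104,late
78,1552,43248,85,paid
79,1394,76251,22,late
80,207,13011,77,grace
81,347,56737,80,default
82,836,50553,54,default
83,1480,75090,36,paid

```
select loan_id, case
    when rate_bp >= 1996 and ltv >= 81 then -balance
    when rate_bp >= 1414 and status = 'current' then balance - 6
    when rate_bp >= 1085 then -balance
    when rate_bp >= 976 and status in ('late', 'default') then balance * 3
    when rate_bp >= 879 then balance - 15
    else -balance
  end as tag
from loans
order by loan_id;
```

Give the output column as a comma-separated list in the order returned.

loan_id=70: ELSE → -44046
loan_id=71: rate_bp >= 1085 → -37230
loan_id=72: rate_bp >= 1085 → -29060
loan_id=73: rate_bp >= 1085 → -813
loan_id=74: rate_bp >= 1085 → -78348
loan_id=75: rate_bp >= 1085 → -12735
loan_id=76: ELSE → -11344
loan_id=77: ELSE → -31952
loan_id=78: rate_bp >= 1085 → -43248
loan_id=79: rate_bp >= 1085 → -76251
loan_id=80: ELSE → -13011
loan_id=81: ELSE → -56737
loan_id=82: ELSE → -50553
loan_id=83: rate_bp >= 1085 → -75090

-44046, -37230, -29060, -813, -78348, -12735, -11344, -31952, -43248, -76251, -13011, -56737, -50553, -75090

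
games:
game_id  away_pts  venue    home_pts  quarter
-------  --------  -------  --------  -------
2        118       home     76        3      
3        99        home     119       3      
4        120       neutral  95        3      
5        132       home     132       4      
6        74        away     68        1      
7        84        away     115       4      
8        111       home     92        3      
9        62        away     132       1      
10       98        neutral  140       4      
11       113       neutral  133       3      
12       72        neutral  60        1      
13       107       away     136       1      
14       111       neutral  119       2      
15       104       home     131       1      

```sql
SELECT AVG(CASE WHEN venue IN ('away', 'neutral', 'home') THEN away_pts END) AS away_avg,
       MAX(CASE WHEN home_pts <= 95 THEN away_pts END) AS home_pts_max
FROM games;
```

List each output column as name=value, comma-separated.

away_avg=100.3571428571, home_pts_max=120

[away_avg: venue IN ('away', 'neutral', 'home')]
game_id=2: ✓ → 118
game_id=3: ✓ → 99
game_id=4: ✓ → 120
game_id=5: ✓ → 132
game_id=6: ✓ → 74
game_id=7: ✓ → 84
game_id=8: ✓ → 111
game_id=9: ✓ → 62
game_id=10: ✓ → 98
game_id=11: ✓ → 113
game_id=12: ✓ → 72
game_id=13: ✓ → 107
game_id=14: ✓ → 111
game_id=15: ✓ → 104
away_avg = (118 + 99 + 120 + 132 + 74 + 84 + 111 + 62 + 98 + 113 + 72 + 107 + 111 + 104) / 14 = 100.3571428571
—
[home_pts_max: home_pts <= 95]
game_id=2: ✓ → 118
game_id=3: ✗
game_id=4: ✓ → 120
game_id=5: ✗
game_id=6: ✓ → 74
game_id=7: ✗
game_id=8: ✓ → 111
game_id=9: ✗
game_id=10: ✗
game_id=11: ✗
game_id=12: ✓ → 72
game_id=13: ✗
game_id=14: ✗
game_id=15: ✗
home_pts_max = MAX(118, 120, 74, 111, 72) = 120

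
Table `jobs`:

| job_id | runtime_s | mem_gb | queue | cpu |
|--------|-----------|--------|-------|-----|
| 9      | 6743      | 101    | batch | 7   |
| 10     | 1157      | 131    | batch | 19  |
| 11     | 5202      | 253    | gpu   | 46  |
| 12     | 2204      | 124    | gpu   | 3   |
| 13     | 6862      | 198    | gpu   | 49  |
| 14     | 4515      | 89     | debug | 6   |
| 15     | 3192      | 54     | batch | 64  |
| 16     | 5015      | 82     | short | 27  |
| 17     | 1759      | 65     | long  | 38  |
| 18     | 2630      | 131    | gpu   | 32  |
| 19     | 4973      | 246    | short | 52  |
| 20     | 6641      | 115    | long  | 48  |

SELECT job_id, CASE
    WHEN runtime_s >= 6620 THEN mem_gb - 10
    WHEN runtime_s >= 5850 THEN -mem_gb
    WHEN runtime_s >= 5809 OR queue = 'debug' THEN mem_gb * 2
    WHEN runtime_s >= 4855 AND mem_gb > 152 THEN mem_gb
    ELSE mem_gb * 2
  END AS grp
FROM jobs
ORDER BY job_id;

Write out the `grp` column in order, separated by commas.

job_id=9: runtime_s >= 6620 → 91
job_id=10: ELSE → 262
job_id=11: runtime_s >= 4855 AND mem_gb > 152 → 253
job_id=12: ELSE → 248
job_id=13: runtime_s >= 6620 → 188
job_id=14: runtime_s >= 5809 OR queue = 'debug' → 178
job_id=15: ELSE → 108
job_id=16: ELSE → 164
job_id=17: ELSE → 130
job_id=18: ELSE → 262
job_id=19: runtime_s >= 4855 AND mem_gb > 152 → 246
job_id=20: runtime_s >= 6620 → 105

91, 262, 253, 248, 188, 178, 108, 164, 130, 262, 246, 105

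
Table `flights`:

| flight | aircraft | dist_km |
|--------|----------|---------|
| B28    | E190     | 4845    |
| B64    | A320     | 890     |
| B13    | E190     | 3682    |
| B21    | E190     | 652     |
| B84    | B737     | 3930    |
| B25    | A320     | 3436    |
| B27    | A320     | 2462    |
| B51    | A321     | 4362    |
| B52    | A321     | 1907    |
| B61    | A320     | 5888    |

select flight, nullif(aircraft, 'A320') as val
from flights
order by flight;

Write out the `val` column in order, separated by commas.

E190, E190, NULL, NULL, E190, A321, A321, NULL, NULL, B737

flight=B13: aircraft=E190 vs A320: differ → E190
flight=B21: aircraft=E190 vs A320: differ → E190
flight=B25: aircraft=A320 vs A320: equal → NULL
flight=B27: aircraft=A320 vs A320: equal → NULL
flight=B28: aircraft=E190 vs A320: differ → E190
flight=B51: aircraft=A321 vs A320: differ → A321
flight=B52: aircraft=A321 vs A320: differ → A321
flight=B61: aircraft=A320 vs A320: equal → NULL
flight=B64: aircraft=A320 vs A320: equal → NULL
flight=B84: aircraft=B737 vs A320: differ → B737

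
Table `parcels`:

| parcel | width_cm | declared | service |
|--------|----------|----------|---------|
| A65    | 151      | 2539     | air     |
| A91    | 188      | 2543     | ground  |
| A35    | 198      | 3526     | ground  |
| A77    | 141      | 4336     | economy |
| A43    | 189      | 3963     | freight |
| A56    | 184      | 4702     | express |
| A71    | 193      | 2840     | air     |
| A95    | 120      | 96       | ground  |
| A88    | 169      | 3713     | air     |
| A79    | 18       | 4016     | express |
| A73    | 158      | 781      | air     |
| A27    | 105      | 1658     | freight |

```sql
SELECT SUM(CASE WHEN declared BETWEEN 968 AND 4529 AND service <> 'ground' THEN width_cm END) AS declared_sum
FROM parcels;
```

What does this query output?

parcel=A65: ✓ → 151
parcel=A91: ✗
parcel=A35: ✗
parcel=A77: ✓ → 141
parcel=A43: ✓ → 189
parcel=A56: ✗
parcel=A71: ✓ → 193
parcel=A95: ✗
parcel=A88: ✓ → 169
parcel=A79: ✓ → 18
parcel=A73: ✗
parcel=A27: ✓ → 105
declared_sum = 151 + 141 + 189 + 193 + 169 + 18 + 105 = 966

966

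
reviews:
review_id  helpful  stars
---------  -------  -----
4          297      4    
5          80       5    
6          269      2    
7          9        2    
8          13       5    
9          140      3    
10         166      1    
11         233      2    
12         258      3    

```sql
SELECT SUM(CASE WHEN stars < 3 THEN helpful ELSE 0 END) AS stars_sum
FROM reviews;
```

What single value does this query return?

review_id=4: ✗
review_id=5: ✗
review_id=6: ✓ → 269
review_id=7: ✓ → 9
review_id=8: ✗
review_id=9: ✗
review_id=10: ✓ → 166
review_id=11: ✓ → 233
review_id=12: ✗
stars_sum = 269 + 9 + 166 + 233 = 677

677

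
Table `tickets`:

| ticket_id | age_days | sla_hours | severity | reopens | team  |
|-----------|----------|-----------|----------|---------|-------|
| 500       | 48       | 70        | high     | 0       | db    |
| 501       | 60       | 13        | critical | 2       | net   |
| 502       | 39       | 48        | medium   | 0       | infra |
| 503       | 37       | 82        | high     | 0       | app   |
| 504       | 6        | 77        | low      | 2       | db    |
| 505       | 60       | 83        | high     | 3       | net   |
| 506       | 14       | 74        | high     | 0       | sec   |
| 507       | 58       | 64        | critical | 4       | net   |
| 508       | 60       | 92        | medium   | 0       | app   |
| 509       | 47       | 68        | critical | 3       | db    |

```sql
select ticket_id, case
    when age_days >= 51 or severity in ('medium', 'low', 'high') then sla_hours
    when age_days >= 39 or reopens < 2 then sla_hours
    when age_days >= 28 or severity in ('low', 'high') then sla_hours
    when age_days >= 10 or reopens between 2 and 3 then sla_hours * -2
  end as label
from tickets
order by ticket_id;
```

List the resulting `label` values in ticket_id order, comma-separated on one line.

70, 13, 48, 82, 77, 83, 74, 64, 92, 68

ticket_id=500: age_days >= 51 or severity in ('medium', 'low', 'high') → 70
ticket_id=501: age_days >= 51 or severity in ('medium', 'low', 'high') → 13
ticket_id=502: age_days >= 51 or severity in ('medium', 'low', 'high') → 48
ticket_id=503: age_days >= 51 or severity in ('medium', 'low', 'high') → 82
ticket_id=504: age_days >= 51 or severity in ('medium', 'low', 'high') → 77
ticket_id=505: age_days >= 51 or severity in ('medium', 'low', 'high') → 83
ticket_id=506: age_days >= 51 or severity in ('medium', 'low', 'high') → 74
ticket_id=507: age_days >= 51 or severity in ('medium', 'low', 'high') → 64
ticket_id=508: age_days >= 51 or severity in ('medium', 'low', 'high') → 92
ticket_id=509: age_days >= 39 or reopens < 2 → 68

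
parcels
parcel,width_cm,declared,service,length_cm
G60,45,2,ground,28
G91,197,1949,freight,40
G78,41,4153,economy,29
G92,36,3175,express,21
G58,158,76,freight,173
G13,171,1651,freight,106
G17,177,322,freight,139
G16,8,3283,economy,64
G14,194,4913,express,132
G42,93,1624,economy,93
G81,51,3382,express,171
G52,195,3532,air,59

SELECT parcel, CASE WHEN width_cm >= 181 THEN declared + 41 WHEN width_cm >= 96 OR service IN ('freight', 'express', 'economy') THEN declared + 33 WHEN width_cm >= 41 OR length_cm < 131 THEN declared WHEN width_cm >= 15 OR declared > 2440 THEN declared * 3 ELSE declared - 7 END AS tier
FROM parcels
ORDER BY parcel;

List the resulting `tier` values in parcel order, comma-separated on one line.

parcel=G13: width_cm >= 96 OR service IN ('freight', 'express', 'economy') → 1684
parcel=G14: width_cm >= 181 → 4954
parcel=G16: width_cm >= 96 OR service IN ('freight', 'express', 'economy') → 3316
parcel=G17: width_cm >= 96 OR service IN ('freight', 'express', 'economy') → 355
parcel=G42: width_cm >= 96 OR service IN ('freight', 'express', 'economy') → 1657
parcel=G52: width_cm >= 181 → 3573
parcel=G58: width_cm >= 96 OR service IN ('freight', 'express', 'economy') → 109
parcel=G60: width_cm >= 41 OR length_cm < 131 → 2
parcel=G78: width_cm >= 96 OR service IN ('freight', 'express', 'economy') → 4186
parcel=G81: width_cm >= 96 OR service IN ('freight', 'express', 'economy') → 3415
parcel=G91: width_cm >= 181 → 1990
parcel=G92: width_cm >= 96 OR service IN ('freight', 'express', 'economy') → 3208

1684, 4954, 3316, 355, 1657, 3573, 109, 2, 4186, 3415, 1990, 3208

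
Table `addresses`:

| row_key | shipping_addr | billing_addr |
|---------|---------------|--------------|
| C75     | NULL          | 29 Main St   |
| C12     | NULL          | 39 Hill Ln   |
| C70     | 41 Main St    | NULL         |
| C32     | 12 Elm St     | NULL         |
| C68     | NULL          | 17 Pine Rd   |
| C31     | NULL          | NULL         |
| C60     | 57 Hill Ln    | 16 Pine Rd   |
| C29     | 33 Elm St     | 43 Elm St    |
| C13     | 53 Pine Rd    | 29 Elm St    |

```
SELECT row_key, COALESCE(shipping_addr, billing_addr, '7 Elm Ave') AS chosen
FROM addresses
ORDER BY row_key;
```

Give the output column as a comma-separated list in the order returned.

39 Hill Ln, 53 Pine Rd, 33 Elm St, 7 Elm Ave, 12 Elm St, 57 Hill Ln, 17 Pine Rd, 41 Main St, 29 Main St

row_key=C12: shipping_addr=NULL, billing_addr=39 Hill Ln → 39 Hill Ln
row_key=C13: shipping_addr=53 Pine Rd → 53 Pine Rd
row_key=C29: shipping_addr=33 Elm St → 33 Elm St
row_key=C31: shipping_addr=NULL, billing_addr=NULL, → literal 7 Elm Ave → 7 Elm Ave
row_key=C32: shipping_addr=12 Elm St → 12 Elm St
row_key=C60: shipping_addr=57 Hill Ln → 57 Hill Ln
row_key=C68: shipping_addr=NULL, billing_addr=17 Pine Rd → 17 Pine Rd
row_key=C70: shipping_addr=41 Main St → 41 Main St
row_key=C75: shipping_addr=NULL, billing_addr=29 Main St → 29 Main St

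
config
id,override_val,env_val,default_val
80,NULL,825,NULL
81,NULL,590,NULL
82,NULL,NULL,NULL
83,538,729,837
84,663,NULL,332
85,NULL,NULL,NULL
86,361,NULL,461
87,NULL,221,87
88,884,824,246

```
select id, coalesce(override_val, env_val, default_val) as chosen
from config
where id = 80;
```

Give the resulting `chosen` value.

id = 80: override_val=NULL, env_val=825, default_val=NULL.
override_val=NULL, env_val=825 → 825

825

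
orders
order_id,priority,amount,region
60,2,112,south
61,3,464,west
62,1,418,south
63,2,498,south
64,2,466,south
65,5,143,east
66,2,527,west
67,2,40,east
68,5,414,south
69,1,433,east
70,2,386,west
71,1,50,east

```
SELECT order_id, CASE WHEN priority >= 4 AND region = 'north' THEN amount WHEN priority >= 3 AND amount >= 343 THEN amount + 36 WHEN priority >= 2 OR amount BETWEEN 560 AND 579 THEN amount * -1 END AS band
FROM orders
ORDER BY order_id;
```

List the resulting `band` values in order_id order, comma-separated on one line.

order_id=60: priority >= 2 OR amount BETWEEN 560 AND 579 → -112
order_id=61: priority >= 3 AND amount >= 343 → 500
order_id=62: (no match → NULL) → NULL
order_id=63: priority >= 2 OR amount BETWEEN 560 AND 579 → -498
order_id=64: priority >= 2 OR amount BETWEEN 560 AND 579 → -466
order_id=65: priority >= 2 OR amount BETWEEN 560 AND 579 → -143
order_id=66: priority >= 2 OR amount BETWEEN 560 AND 579 → -527
order_id=67: priority >= 2 OR amount BETWEEN 560 AND 579 → -40
order_id=68: priority >= 3 AND amount >= 343 → 450
order_id=69: (no match → NULL) → NULL
order_id=70: priority >= 2 OR amount BETWEEN 560 AND 579 → -386
order_id=71: (no match → NULL) → NULL

-112, 500, NULL, -498, -466, -143, -527, -40, 450, NULL, -386, NULL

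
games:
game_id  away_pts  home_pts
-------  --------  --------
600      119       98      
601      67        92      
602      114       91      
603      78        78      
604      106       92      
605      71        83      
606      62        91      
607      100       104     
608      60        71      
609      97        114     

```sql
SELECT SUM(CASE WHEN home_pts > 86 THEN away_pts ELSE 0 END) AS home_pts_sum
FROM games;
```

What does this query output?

game_id=600: ✓ → 119
game_id=601: ✓ → 67
game_id=602: ✓ → 114
game_id=603: ✗
game_id=604: ✓ → 106
game_id=605: ✗
game_id=606: ✓ → 62
game_id=607: ✓ → 100
game_id=608: ✗
game_id=609: ✓ → 97
home_pts_sum = 119 + 67 + 114 + 106 + 62 + 100 + 97 = 665

665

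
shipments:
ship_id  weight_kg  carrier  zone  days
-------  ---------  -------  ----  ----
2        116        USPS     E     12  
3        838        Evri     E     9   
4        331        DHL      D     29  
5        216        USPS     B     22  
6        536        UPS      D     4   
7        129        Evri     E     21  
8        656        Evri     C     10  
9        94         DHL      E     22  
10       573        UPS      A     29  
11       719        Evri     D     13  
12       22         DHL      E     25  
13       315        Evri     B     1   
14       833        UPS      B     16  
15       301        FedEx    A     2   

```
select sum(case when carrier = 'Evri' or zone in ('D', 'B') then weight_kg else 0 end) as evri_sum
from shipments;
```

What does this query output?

4573

ship_id=2: ✗
ship_id=3: ✓ → 838
ship_id=4: ✓ → 331
ship_id=5: ✓ → 216
ship_id=6: ✓ → 536
ship_id=7: ✓ → 129
ship_id=8: ✓ → 656
ship_id=9: ✗
ship_id=10: ✗
ship_id=11: ✓ → 719
ship_id=12: ✗
ship_id=13: ✓ → 315
ship_id=14: ✓ → 833
ship_id=15: ✗
evri_sum = 838 + 331 + 216 + 536 + 129 + 656 + 719 + 315 + 833 = 4573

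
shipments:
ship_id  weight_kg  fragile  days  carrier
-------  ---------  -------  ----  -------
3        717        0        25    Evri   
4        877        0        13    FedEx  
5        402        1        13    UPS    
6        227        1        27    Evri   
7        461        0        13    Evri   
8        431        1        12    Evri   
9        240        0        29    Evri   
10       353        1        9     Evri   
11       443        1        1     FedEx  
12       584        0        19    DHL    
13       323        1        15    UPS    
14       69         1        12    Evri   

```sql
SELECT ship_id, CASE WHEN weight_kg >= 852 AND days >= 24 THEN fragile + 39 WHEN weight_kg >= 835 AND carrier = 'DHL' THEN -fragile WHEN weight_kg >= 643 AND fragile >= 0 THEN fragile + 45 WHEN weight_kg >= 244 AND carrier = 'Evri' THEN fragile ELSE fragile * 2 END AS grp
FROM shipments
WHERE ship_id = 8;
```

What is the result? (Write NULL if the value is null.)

ship_id = 8: weight_kg=431, fragile=1, days=12, carrier=Evri.
weight_kg >= 852 AND days >= 24 → false
weight_kg >= 835 AND carrier = 'DHL' → false
weight_kg >= 643 AND fragile >= 0 → false
weight_kg >= 244 AND carrier = 'Evri' → true → 1

1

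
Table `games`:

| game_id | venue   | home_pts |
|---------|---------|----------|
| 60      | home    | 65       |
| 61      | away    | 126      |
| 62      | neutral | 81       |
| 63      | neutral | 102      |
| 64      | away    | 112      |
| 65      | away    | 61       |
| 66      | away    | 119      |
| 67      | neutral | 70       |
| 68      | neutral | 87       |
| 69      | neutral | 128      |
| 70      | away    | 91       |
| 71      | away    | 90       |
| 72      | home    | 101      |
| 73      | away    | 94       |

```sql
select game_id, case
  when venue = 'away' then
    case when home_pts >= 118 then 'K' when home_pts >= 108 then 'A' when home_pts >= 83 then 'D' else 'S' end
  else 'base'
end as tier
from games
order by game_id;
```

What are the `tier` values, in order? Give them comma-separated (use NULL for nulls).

base, K, base, base, A, S, K, base, base, base, D, D, base, D

game_id=60: venue='home' → outer ELSE → base
game_id=61: venue='away' → inner[home_pts >= 118] → K
game_id=62: venue='neutral' → outer ELSE → base
game_id=63: venue='neutral' → outer ELSE → base
game_id=64: venue='away' → inner[home_pts >= 108] → A
game_id=65: venue='away' → inner[ELSE] → S
game_id=66: venue='away' → inner[home_pts >= 118] → K
game_id=67: venue='neutral' → outer ELSE → base
game_id=68: venue='neutral' → outer ELSE → base
game_id=69: venue='neutral' → outer ELSE → base
game_id=70: venue='away' → inner[home_pts >= 83] → D
game_id=71: venue='away' → inner[home_pts >= 83] → D
game_id=72: venue='home' → outer ELSE → base
game_id=73: venue='away' → inner[home_pts >= 83] → D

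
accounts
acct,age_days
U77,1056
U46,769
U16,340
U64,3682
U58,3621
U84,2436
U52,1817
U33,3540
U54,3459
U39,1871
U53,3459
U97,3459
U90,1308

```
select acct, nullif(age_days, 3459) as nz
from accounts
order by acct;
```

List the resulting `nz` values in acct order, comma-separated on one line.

340, 3540, 1871, 769, 1817, NULL, NULL, 3621, 3682, 1056, 2436, 1308, NULL

acct=U16: age_days=340 vs 3459: differ → 340
acct=U33: age_days=3540 vs 3459: differ → 3540
acct=U39: age_days=1871 vs 3459: differ → 1871
acct=U46: age_days=769 vs 3459: differ → 769
acct=U52: age_days=1817 vs 3459: differ → 1817
acct=U53: age_days=3459 vs 3459: equal → NULL
acct=U54: age_days=3459 vs 3459: equal → NULL
acct=U58: age_days=3621 vs 3459: differ → 3621
acct=U64: age_days=3682 vs 3459: differ → 3682
acct=U77: age_days=1056 vs 3459: differ → 1056
acct=U84: age_days=2436 vs 3459: differ → 2436
acct=U90: age_days=1308 vs 3459: differ → 1308
acct=U97: age_days=3459 vs 3459: equal → NULL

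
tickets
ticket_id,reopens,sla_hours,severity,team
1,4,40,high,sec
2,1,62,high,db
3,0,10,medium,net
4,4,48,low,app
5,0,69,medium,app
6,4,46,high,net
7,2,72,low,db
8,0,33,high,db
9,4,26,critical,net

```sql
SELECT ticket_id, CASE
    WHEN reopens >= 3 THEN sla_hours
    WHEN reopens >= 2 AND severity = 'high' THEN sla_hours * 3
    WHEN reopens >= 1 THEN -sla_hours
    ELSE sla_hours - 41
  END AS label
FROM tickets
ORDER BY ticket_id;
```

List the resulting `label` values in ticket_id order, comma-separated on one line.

ticket_id=1: reopens >= 3 → 40
ticket_id=2: reopens >= 1 → -62
ticket_id=3: ELSE → -31
ticket_id=4: reopens >= 3 → 48
ticket_id=5: ELSE → 28
ticket_id=6: reopens >= 3 → 46
ticket_id=7: reopens >= 1 → -72
ticket_id=8: ELSE → -8
ticket_id=9: reopens >= 3 → 26

40, -62, -31, 48, 28, 46, -72, -8, 26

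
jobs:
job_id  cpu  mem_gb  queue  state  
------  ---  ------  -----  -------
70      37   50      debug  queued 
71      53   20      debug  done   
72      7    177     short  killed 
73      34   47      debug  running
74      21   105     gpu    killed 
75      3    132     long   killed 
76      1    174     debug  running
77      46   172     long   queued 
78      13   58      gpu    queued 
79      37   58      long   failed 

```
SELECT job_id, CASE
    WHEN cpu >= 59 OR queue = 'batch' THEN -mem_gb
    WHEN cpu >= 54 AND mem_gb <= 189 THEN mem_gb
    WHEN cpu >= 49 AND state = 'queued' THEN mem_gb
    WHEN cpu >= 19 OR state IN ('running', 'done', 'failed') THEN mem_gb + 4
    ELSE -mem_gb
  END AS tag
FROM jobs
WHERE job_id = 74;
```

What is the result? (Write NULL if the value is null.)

job_id = 74: cpu=21, mem_gb=105, queue=gpu, state=killed.
cpu >= 59 OR queue = 'batch' → false
cpu >= 54 AND mem_gb <= 189 → false
cpu >= 49 AND state = 'queued' → false
cpu >= 19 OR state IN ('running', 'done', 'failed') → true → 109

109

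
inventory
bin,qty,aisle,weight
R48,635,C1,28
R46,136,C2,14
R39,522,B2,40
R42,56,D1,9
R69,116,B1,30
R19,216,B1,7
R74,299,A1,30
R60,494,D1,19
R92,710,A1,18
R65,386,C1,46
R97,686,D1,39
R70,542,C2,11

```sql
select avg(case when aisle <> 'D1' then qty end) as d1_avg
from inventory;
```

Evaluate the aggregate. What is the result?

bin=R48: ✓ → 635
bin=R46: ✓ → 136
bin=R39: ✓ → 522
bin=R42: ✗
bin=R69: ✓ → 116
bin=R19: ✓ → 216
bin=R74: ✓ → 299
bin=R60: ✗
bin=R92: ✓ → 710
bin=R65: ✓ → 386
bin=R97: ✗
bin=R70: ✓ → 542
d1_avg = (635 + 136 + 522 + 116 + 216 + 299 + 710 + 386 + 542) / 9 = 395.7777777778

395.7777777778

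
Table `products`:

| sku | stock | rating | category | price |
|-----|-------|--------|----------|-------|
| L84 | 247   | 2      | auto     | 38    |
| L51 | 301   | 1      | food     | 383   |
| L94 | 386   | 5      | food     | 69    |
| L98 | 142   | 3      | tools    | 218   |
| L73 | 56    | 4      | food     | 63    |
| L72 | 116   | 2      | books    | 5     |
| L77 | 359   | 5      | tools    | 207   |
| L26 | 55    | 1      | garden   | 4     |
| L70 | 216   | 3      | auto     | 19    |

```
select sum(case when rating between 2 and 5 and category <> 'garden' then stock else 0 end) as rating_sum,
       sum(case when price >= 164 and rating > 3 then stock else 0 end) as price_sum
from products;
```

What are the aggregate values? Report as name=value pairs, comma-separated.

[rating_sum: rating between 2 and 5 and category <> 'garden']
sku=L84: ✓ → 247
sku=L51: ✗
sku=L94: ✓ → 386
sku=L98: ✓ → 142
sku=L73: ✓ → 56
sku=L72: ✓ → 116
sku=L77: ✓ → 359
sku=L26: ✗
sku=L70: ✓ → 216
rating_sum = 247 + 386 + 142 + 56 + 116 + 359 + 216 = 1522
—
[price_sum: price >= 164 and rating > 3]
sku=L84: ✗
sku=L51: ✗
sku=L94: ✗
sku=L98: ✗
sku=L73: ✗
sku=L72: ✗
sku=L77: ✓ → 359
sku=L26: ✗
sku=L70: ✗
price_sum = 359

rating_sum=1522, price_sum=359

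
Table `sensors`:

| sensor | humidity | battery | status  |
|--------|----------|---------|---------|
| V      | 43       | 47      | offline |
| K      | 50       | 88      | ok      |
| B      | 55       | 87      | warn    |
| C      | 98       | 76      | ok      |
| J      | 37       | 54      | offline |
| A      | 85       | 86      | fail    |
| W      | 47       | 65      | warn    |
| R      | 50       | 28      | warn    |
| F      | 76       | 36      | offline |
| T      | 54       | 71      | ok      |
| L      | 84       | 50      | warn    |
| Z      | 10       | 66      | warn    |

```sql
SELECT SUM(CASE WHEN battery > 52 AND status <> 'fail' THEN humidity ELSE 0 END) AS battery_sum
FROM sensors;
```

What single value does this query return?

351

sensor=V: ✗
sensor=K: ✓ → 50
sensor=B: ✓ → 55
sensor=C: ✓ → 98
sensor=J: ✓ → 37
sensor=A: ✗
sensor=W: ✓ → 47
sensor=R: ✗
sensor=F: ✗
sensor=T: ✓ → 54
sensor=L: ✗
sensor=Z: ✓ → 10
battery_sum = 50 + 55 + 98 + 37 + 47 + 54 + 10 = 351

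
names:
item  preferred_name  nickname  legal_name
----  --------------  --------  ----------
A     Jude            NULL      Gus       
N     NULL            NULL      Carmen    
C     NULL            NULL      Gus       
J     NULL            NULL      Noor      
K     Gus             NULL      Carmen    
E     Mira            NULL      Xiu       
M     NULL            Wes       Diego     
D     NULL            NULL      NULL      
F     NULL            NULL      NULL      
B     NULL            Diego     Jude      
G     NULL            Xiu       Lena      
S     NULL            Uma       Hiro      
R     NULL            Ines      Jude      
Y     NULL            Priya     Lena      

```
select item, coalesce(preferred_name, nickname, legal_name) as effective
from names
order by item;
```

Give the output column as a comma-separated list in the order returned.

Jude, Diego, Gus, NULL, Mira, NULL, Xiu, Noor, Gus, Wes, Carmen, Ines, Uma, Priya

item=A: preferred_name=Jude → Jude
item=B: preferred_name=NULL, nickname=Diego → Diego
item=C: preferred_name=NULL, nickname=NULL, legal_name=Gus → Gus
item=D: preferred_name=NULL, nickname=NULL, legal_name=NULL (all NULL) → NULL
item=E: preferred_name=Mira → Mira
item=F: preferred_name=NULL, nickname=NULL, legal_name=NULL (all NULL) → NULL
item=G: preferred_name=NULL, nickname=Xiu → Xiu
item=J: preferred_name=NULL, nickname=NULL, legal_name=Noor → Noor
item=K: preferred_name=Gus → Gus
item=M: preferred_name=NULL, nickname=Wes → Wes
item=N: preferred_name=NULL, nickname=NULL, legal_name=Carmen → Carmen
item=R: preferred_name=NULL, nickname=Ines → Ines
item=S: preferred_name=NULL, nickname=Uma → Uma
item=Y: preferred_name=NULL, nickname=Priya → Priya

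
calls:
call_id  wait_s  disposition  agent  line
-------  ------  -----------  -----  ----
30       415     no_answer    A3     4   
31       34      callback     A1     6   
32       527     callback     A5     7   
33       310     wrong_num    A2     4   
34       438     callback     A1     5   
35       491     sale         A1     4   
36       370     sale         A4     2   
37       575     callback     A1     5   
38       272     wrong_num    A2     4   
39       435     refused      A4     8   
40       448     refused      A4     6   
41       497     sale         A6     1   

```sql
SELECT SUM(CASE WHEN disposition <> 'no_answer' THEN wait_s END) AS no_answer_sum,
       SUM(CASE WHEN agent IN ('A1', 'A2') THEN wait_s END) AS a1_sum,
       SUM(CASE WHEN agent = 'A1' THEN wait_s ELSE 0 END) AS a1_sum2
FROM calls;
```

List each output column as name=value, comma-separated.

[no_answer_sum: disposition <> 'no_answer']
call_id=30: ✗
call_id=31: ✓ → 34
call_id=32: ✓ → 527
call_id=33: ✓ → 310
call_id=34: ✓ → 438
call_id=35: ✓ → 491
call_id=36: ✓ → 370
call_id=37: ✓ → 575
call_id=38: ✓ → 272
call_id=39: ✓ → 435
call_id=40: ✓ → 448
call_id=41: ✓ → 497
no_answer_sum = 34 + 527 + 310 + 438 + 491 + 370 + 575 + 272 + 435 + 448 + 497 = 4397
—
[a1_sum: agent IN ('A1', 'A2')]
call_id=30: ✗
call_id=31: ✓ → 34
call_id=32: ✗
call_id=33: ✓ → 310
call_id=34: ✓ → 438
call_id=35: ✓ → 491
call_id=36: ✗
call_id=37: ✓ → 575
call_id=38: ✓ → 272
call_id=39: ✗
call_id=40: ✗
call_id=41: ✗
a1_sum = 34 + 310 + 438 + 491 + 575 + 272 = 2120
—
[a1_sum2: agent = 'A1']
call_id=30: ✗
call_id=31: ✓ → 34
call_id=32: ✗
call_id=33: ✗
call_id=34: ✓ → 438
call_id=35: ✓ → 491
call_id=36: ✗
call_id=37: ✓ → 575
call_id=38: ✗
call_id=39: ✗
call_id=40: ✗
call_id=41: ✗
a1_sum2 = 34 + 438 + 491 + 575 = 1538

no_answer_sum=4397, a1_sum=2120, a1_sum2=1538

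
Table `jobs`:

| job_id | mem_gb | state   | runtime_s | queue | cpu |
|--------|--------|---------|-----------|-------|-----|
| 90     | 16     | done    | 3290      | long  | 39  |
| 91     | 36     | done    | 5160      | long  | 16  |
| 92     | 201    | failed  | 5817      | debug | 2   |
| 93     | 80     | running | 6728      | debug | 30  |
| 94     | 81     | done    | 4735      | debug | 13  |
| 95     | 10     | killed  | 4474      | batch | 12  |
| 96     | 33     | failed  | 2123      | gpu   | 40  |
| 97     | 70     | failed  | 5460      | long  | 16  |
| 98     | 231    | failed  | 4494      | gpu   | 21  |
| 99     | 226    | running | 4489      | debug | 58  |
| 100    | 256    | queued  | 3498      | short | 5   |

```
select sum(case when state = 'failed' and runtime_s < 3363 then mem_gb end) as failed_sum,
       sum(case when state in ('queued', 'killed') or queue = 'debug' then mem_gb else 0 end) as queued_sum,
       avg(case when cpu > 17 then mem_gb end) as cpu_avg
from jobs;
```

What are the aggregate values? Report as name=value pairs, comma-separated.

[failed_sum: state = 'failed' and runtime_s < 3363]
job_id=90: ✗
job_id=91: ✗
job_id=92: ✗
job_id=93: ✗
job_id=94: ✗
job_id=95: ✗
job_id=96: ✓ → 33
job_id=97: ✗
job_id=98: ✗
job_id=99: ✗
job_id=100: ✗
failed_sum = 33
—
[queued_sum: state in ('queued', 'killed') or queue = 'debug']
job_id=90: ✗
job_id=91: ✗
job_id=92: ✓ → 201
job_id=93: ✓ → 80
job_id=94: ✓ → 81
job_id=95: ✓ → 10
job_id=96: ✗
job_id=97: ✗
job_id=98: ✗
job_id=99: ✓ → 226
job_id=100: ✓ → 256
queued_sum = 201 + 80 + 81 + 10 + 226 + 256 = 854
—
[cpu_avg: cpu > 17]
job_id=90: ✓ → 16
job_id=91: ✗
job_id=92: ✗
job_id=93: ✓ → 80
job_id=94: ✗
job_id=95: ✗
job_id=96: ✓ → 33
job_id=97: ✗
job_id=98: ✓ → 231
job_id=99: ✓ → 226
job_id=100: ✗
cpu_avg = (16 + 80 + 33 + 231 + 226) / 5 = 117.2

failed_sum=33, queued_sum=854, cpu_avg=117.2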